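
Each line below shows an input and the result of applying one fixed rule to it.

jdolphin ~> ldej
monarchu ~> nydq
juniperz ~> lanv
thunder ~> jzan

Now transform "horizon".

evkj

The transformation: shift every letter 4 places backward in the alphabet (wrapping around), then keep only the last 4 characters.
"horizon" → "evkj".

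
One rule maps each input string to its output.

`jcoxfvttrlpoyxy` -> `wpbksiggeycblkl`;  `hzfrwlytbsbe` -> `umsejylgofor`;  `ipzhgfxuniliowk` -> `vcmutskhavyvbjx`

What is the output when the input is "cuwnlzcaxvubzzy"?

phjaympnkihomml

In each case the input is transformed by: shift every letter 13 places forward in the alphabet (wrapping around) — i.e. ROT13.
Doing the same to "cuwnlzcaxvubzzy": "phjaympnkihomml".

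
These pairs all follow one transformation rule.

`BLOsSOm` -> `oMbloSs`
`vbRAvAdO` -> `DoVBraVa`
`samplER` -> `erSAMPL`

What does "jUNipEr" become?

eRJunIP

In each case the input is transformed by: move the last 2 characters to the front (rotate right by 2), then flip the case of every letter.
Doing the same to "jUNipEr": "eRJunIP".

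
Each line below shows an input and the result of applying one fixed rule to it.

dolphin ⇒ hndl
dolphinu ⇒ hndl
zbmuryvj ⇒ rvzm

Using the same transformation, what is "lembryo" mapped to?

rolm

The rule is to keep every other character starting from the first (positions 1st, 3rd, 5th, ...), then swap the front and back halves of the string.
"lembryo" → "lmro" → "rolm".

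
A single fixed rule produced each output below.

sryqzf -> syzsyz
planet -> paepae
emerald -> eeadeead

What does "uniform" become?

The pattern: keep every other character starting from the first (positions 1st, 3rd, 5th, ...), then write the whole string twice.
Working it through for "uniform": intermediate "uiom", final "uiomuiom".
(Check on "planet": → "pae" → "paepae" ✓)

uiomuiom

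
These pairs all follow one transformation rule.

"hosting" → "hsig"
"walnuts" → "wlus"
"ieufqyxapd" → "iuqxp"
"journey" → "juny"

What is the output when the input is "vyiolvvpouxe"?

vilvox

Looking at the pairs, the operation is to keep every other character starting from the first (positions 1st, 3rd, 5th, ...).
So "vyiolvvpouxe" becomes "vilvox".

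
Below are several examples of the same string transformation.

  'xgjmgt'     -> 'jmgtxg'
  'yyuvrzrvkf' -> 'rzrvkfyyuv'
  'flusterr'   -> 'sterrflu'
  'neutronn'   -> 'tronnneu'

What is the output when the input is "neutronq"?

tronqneu

In each case the input is transformed by: move the last character to the front, then swap the front and back halves of the string.
Starting from "neutronq": after the first operation, "qneutron"; after the second, "tronqneu".
(Check on "neutronn": → "nneutron" → "tronnneu" ✓)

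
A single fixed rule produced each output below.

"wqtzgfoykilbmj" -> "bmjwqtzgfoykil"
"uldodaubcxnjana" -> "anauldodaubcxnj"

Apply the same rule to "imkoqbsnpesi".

The rule is to move the last 3 characters to the front (rotate right by 3).
Applying that to "imkoqbsnpesi" gives "esiimkoqbsnp".

esiimkoqbsnp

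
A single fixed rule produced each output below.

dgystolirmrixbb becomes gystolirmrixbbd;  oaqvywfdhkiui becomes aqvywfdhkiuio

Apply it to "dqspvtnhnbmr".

qspvtnhnbmrd

The rule is to move the first character to the end.
"dqspvtnhnbmr" → "qspvtnhnbmrd".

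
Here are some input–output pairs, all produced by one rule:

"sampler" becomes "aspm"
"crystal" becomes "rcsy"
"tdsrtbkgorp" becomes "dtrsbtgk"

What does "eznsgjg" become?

zesn

The transformation: delete the last 3 characters, then swap each adjacent pair of characters (1↔2, 3↔4, ...).
"eznsgjg" → "zesn".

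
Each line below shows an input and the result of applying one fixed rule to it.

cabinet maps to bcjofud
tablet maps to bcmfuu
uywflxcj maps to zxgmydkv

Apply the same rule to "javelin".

Looking at the pairs, the operation is to shift every letter 1 place forward in the alphabet (wrapping around), then move the first character to the end.
For "javelin", step one produces "kbwfmjo"; step two turns that into "bwfmjok".

bwfmjok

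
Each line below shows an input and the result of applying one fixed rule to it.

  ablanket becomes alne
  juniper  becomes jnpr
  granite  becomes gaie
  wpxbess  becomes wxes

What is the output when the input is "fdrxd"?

frd

The transformation: keep every other character starting from the first (positions 1st, 3rd, 5th, ...).
So "fdrxd" becomes "frd".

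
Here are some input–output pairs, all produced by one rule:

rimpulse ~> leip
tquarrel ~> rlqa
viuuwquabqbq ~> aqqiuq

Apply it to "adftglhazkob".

akbdtl

The transformation: keep every other character starting from the second (positions 2nd, 4th, 6th, ...), then swap the front and back halves of the string.
Applying that to "adftglhazkob" gives "akbdtl".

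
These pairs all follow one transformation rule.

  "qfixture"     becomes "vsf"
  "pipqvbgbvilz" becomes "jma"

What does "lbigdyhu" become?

Looking at the pairs, the operation is to shift every letter 1 place forward in the alphabet (wrapping around), then keep only the last 3 characters.
For "lbigdyhu", step one produces "mcjheziv"; step two turns that into "ziv".

ziv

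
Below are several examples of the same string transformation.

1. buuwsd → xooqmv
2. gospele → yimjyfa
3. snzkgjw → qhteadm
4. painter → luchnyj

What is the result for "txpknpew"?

The transformation: swap the first and last characters, then shift every letter 6 places backward in the alphabet (wrapping around).
On "txpknpew": the first step gives "wxpknpet", and the second then gives "qrjehjyn".

qrjehjyn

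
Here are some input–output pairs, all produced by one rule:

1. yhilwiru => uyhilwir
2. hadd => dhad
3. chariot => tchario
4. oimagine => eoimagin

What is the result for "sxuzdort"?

tsxuzdor

The rule is to move the last character to the front.
On "sxuzdort" that produces "tsxuzdor".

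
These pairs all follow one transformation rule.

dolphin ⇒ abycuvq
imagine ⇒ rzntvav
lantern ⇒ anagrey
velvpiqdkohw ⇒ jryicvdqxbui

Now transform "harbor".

In each case the input is transformed by: shift every letter 13 places forward in the alphabet (wrapping around) — i.e. ROT13, then swap the first and last characters.
Working it through for "harbor": intermediate "uneobe", final "eneobu".

eneobu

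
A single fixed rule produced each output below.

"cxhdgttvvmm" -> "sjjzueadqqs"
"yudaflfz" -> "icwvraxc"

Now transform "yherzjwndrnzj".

kwgvebowgtkao

The transformation: shift every letter 3 places backward in the alphabet (wrapping around), then move the last 3 characters to the front (rotate right by 3).
Applying both steps to "yherzjwndrnzj": "vebowgtkaokwg", then "kwgvebowgtkao".
(Check on "cxhdgttvvmm": → "zueadqqssjj" → "sjjzueadqqs" ✓)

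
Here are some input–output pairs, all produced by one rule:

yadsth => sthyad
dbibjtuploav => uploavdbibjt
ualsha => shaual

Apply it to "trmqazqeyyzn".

qeyyzntrmqaz

Looking at the pairs, the operation is to swap the front and back halves of the string.
"trmqazqeyyzn" → "qeyyzntrmqaz".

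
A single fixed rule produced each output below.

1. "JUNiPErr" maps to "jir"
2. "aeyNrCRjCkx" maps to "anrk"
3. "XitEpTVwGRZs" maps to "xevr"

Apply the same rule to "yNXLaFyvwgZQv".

ylygv

In each case the input is transformed by: keep one character in every 3, starting at position 1 (positions 1st, 4th, 7th, ...), then convert every letter to lowercase.
On "yNXLaFyvwgZQv": the first step gives "yLygv", and the second then gives "ylygv".
(Check on "XitEpTVwGRZs": → "XEVR" → "xevr" ✓)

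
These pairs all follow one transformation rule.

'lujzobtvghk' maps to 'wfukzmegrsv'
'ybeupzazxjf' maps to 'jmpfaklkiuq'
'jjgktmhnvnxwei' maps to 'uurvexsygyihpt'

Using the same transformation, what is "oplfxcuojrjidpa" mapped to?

What's happening: shift every letter 11 places forward in the alphabet (wrapping around).
Doing the same to "oplfxcuojrjidpa": "zawqinfzucutoal".

zawqinfzucutoal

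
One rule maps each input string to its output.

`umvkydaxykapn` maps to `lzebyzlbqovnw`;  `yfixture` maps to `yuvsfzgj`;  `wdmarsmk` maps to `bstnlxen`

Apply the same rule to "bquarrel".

The transformation: move the first 3 characters to the end (rotate left by 3), then shift every letter 1 place forward in the alphabet (wrapping around).
Applying both steps to "bquarrel": "arrelbqu", then "bssfmcrv".

bssfmcrv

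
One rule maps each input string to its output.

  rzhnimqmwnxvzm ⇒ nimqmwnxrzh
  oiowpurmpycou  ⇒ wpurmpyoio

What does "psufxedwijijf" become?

fxedwijpsu

Rule — delete the last 3 characters, then move the first 3 characters to the end (rotate left by 3).
Working it through for "psufxedwijijf": intermediate "psufxedwij", final "fxedwijpsu".
(Check on "rzhnimqmwnxvzm": → "rzhnimqmwnx" → "nimqmwnxrzh" ✓)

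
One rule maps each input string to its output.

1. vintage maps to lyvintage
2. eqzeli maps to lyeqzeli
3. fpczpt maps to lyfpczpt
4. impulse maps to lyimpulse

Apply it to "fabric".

The rule is to prepend "ly".
On "fabric" that produces "lyfabric".

lyfabric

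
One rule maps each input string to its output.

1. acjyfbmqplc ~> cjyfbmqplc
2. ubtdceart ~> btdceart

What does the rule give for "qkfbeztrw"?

The transformation: delete the first character.
On "qkfbeztrw" that produces "kfbeztrw".

kfbeztrw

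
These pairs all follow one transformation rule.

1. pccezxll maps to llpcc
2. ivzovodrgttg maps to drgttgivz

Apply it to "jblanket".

Looking at the pairs, the operation is to move the first 3 characters to the end (rotate left by 3), then delete the first 3 characters.
Starting from "jblanket": after the first operation, "anketjbl"; after the second, "etjbl".

etjbl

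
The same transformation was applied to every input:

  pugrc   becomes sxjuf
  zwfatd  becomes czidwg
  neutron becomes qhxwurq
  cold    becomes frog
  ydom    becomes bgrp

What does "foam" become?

irdp

The pattern: shift every letter 3 places forward in the alphabet (wrapping around).
On "foam" that produces "irdp".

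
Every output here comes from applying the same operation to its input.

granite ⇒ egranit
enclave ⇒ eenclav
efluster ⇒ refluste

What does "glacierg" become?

Looking at the pairs, the operation is to move the last character to the front.
On "glacierg" that produces "gglacier".

gglacier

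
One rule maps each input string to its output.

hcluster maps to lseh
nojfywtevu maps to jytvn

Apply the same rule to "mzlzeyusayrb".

What's happening: keep every other character starting from the first (positions 1st, 3rd, 5th, ...), then move the first character to the end.
"mzlzeyusayrb" → "mleuar" → "leuarm".

leuarm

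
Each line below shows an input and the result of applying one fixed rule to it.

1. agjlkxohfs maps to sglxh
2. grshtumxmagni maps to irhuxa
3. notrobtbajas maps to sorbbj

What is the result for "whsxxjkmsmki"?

ihxjmm

The rule is to move the last 2 characters to the front (rotate right by 2), then keep every other character starting from the second (positions 2nd, 4th, 6th, ...).
For "whsxxjkmsmki", step one produces "kiwhsxxjkmsm"; step two turns that into "ihxjmm".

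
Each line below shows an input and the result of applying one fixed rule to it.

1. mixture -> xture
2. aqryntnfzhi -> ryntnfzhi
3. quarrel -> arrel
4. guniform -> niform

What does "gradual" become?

adual

Each output is the input with this applied: delete the first 2 characters.
Doing the same to "gradual": "adual".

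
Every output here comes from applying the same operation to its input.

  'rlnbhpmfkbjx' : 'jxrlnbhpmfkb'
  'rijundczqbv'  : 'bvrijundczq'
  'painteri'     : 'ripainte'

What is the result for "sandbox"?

oxsandb

In each case the input is transformed by: move the last 2 characters to the front (rotate right by 2).
Applying that to "sandbox" gives "oxsandb".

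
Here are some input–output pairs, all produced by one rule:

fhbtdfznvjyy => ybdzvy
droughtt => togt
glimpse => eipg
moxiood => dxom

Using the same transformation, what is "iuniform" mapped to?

Looking at the pairs, the operation is to swap the first and last characters, then keep every other character starting from the first (positions 1st, 3rd, 5th, ...).
Applying both steps to "iuniform": "munifori", then "mnfr".

mnfr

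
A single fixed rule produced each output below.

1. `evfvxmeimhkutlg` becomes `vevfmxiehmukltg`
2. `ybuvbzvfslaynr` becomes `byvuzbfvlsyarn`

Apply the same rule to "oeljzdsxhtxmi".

Looking at the pairs, the operation is to swap each adjacent pair of characters (1↔2, 3↔4, ...).
For "oeljzdsxhtxmi" the result is "eojldzxsthmxi".

eojldzxsthmxi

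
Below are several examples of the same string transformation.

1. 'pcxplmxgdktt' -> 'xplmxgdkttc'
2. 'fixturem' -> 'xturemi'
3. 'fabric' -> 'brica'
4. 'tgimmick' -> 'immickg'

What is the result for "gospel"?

Rule — delete the first character, then move the first character to the end.
Applying both steps to "gospel": "ospel", then "spelo".
(Check on "fixturem": → "ixturem" → "xturemi" ✓)

spelo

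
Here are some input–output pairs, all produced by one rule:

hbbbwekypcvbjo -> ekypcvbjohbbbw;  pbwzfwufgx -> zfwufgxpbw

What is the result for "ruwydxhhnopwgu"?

Rule — swap the front and back halves of the string, then move the last 2 characters to the front (rotate right by 2).
On "ruwydxhhnopwgu": the first step gives "hnopwguruwydxh", and the second then gives "xhhnopwguruwyd".
(Check on "pbwzfwufgx": → "wufgxpbwzf" → "zfwufgxpbw" ✓)

xhhnopwguruwyd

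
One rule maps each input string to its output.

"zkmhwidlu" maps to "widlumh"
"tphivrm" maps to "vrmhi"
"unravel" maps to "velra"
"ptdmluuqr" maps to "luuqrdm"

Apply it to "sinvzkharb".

In each case the input is transformed by: delete the first 2 characters, then move the first 2 characters to the end (rotate left by 2).
Working it through for "sinvzkharb": intermediate "nvzkharb", final "zkharbnv".

zkharbnv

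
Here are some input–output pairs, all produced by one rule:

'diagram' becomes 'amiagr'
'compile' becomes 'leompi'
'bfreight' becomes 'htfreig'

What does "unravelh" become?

lhnrave

The pattern: delete the first character, then move the last 2 characters to the front (rotate right by 2).
Starting from "unravelh": after the first operation, "nravelh"; after the second, "lhnrave".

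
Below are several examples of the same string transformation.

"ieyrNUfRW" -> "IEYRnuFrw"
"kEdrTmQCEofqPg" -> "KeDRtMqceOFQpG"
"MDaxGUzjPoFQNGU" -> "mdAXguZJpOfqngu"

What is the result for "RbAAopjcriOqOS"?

rBaaOPJCRIoQos

Looking at the pairs, the operation is to flip the case of every letter.
Applying that to "RbAAopjcriOqOS" gives "rBaaOPJCRIoQos".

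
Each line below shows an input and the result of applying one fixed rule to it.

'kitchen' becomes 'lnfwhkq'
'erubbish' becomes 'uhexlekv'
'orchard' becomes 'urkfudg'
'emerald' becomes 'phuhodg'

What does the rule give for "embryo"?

phuerb

In each case the input is transformed by: swap each adjacent pair of characters (1↔2, 3↔4, ...), then shift every letter 3 places forward in the alphabet (wrapping around).
For "embryo", step one produces "merboy"; step two turns that into "phuerb".
(Check on "emerald": → "merelad" → "phuhodg" ✓)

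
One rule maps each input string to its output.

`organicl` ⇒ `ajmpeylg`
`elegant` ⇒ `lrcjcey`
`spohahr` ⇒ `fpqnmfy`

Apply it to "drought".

frbpmse

Looking at the pairs, the operation is to shift every letter 2 places backward in the alphabet (wrapping around), then move the last 2 characters to the front (rotate right by 2).
Applying that to "drought" gives "frbpmse".
(Check on "spohahr": → "qnmfyfp" → "fpqnmfy" ✓)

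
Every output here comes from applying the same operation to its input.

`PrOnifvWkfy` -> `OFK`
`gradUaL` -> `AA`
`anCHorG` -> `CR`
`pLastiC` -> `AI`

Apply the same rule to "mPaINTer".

AT

The rule is to keep one character in every 3, starting at position 3 (positions 3rd, 6th, 9th, ...), then convert every letter to uppercase.
For "mPaINTer", step one produces "aT"; step two turns that into "AT".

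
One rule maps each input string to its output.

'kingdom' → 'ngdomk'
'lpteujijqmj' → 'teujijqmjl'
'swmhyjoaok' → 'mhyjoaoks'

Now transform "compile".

mpilec

Each output is the input with this applied: move the first character to the end, then delete the first character.
Applying that to "compile" gives "mpilec".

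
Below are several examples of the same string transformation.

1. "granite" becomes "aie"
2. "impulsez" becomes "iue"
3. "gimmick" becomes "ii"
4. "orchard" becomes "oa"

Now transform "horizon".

The rule is to keep only the vowels.
Applying that to "horizon" gives "oio".

oio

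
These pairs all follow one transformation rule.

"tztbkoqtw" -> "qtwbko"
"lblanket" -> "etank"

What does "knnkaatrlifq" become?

In each case the input is transformed by: delete the first 3 characters, then move the first 3 characters to the end (rotate left by 3).
Starting from "knnkaatrlifq": after the first operation, "kaatrlifq"; after the second, "trlifqkaa".
(Check on "tztbkoqtw": → "bkoqtw" → "qtwbko" ✓)

trlifqkaa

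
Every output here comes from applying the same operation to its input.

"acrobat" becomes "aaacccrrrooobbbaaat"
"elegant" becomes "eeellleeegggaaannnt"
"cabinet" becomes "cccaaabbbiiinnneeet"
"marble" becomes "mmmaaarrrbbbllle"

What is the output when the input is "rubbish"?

In each case the input is transformed by: repeat every character 3 times, then delete the last 2 characters.
On "rubbish": the first step gives "rrruuubbbbbbiiissshhh", and the second then gives "rrruuubbbbbbiiisssh".
(Check on "elegant": → "eeellleeegggaaannnttt" → "eeellleeegggaaannnt" ✓)

rrruuubbbbbbiiisssh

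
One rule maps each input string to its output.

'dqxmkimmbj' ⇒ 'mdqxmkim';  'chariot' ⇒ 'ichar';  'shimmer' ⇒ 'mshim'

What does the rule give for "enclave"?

aencl

Each output is the input with this applied: delete the last 2 characters, then move the last character to the front.
For "enclave" the result is "aencl".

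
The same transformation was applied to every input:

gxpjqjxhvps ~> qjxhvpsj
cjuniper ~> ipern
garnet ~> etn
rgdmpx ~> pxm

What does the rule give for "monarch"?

The transformation: delete the first 3 characters, then move the first character to the end.
For "monarch", step one produces "arch"; step two turns that into "rcha".

rcha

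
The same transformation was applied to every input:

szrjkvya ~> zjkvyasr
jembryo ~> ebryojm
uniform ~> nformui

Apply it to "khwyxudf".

hyxudfkw

Rule — move the first 2 characters to the end (rotate left by 2), then swap the first and last characters.
On "khwyxudf": the first step gives "wyxudfkh", and the second then gives "hyxudfkw".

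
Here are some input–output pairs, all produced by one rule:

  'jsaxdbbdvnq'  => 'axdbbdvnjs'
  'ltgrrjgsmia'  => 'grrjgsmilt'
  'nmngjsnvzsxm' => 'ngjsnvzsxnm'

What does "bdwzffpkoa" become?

Rule — delete the last character, then move the first 2 characters to the end (rotate left by 2).
"bdwzffpkoa" → "bdwzffpko" → "wzffpkobd".

wzffpkobd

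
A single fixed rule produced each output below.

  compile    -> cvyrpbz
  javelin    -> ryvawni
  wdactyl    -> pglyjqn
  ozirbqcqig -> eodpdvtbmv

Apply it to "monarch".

nepuzba

Each output is the input with this applied: shift every letter 13 places forward in the alphabet (wrapping around) — i.e. ROT13, then move the first 3 characters to the end (rotate left by 3).
Applying both steps to "monarch": "zbanepu", then "nepuzba".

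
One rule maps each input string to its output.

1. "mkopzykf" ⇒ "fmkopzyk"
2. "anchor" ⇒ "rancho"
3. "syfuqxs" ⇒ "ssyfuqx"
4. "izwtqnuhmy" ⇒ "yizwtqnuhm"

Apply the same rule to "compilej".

jcompile

Each output is the input with this applied: move the last character to the front.
For "compilej" the result is "jcompile".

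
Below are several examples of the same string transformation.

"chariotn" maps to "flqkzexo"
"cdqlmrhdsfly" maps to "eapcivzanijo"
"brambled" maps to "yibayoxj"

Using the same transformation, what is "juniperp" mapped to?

Looking at the pairs, the operation is to shift every letter 3 places backward in the alphabet (wrapping around), then swap the front and back halves of the string.
"juniperp" → "grkfmbom" → "mbomgrkf".

mbomgrkf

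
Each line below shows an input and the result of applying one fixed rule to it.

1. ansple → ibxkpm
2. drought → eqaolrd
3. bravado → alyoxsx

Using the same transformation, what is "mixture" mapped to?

Rule — shift every letter 3 places backward in the alphabet (wrapping around), then move the last 2 characters to the front (rotate right by 2).
"mixture" → "jfuqrob" → "objfuqr".

objfuqr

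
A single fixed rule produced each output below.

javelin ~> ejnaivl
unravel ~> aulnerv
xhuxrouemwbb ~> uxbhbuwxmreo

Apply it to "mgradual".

The rule is to take characters alternately from the front and the back (1st, last, 2nd, 2nd-last, ...), then move the last character to the front.
Starting from "mgradual": after the first operation, "mlgaruad"; after the second, "dmlgarua".

dmlgarua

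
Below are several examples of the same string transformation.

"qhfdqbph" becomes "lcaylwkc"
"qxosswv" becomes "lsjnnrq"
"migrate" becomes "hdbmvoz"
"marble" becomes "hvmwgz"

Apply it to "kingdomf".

Looking at the pairs, the operation is to shift every letter 5 places backward in the alphabet (wrapping around).
Doing the same to "kingdomf": "fdibyjha".

fdibyjha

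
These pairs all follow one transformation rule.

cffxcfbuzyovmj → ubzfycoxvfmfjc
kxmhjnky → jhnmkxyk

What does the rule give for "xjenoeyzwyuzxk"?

The pattern: take characters alternately from the front and the back (1st, last, 2nd, 2nd-last, ...), then reverse the string.
On "xjenoeyzwyuzxk" that produces "zyweyounzexjkx".

zyweyounzexjkx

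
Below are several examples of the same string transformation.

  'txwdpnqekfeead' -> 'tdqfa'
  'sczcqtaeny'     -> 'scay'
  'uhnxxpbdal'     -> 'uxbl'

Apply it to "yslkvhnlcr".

The transformation: keep one character in every 3, starting at position 1 (positions 1st, 4th, 7th, ...).
For "yslkvhnlcr" the result is "yknr".

yknr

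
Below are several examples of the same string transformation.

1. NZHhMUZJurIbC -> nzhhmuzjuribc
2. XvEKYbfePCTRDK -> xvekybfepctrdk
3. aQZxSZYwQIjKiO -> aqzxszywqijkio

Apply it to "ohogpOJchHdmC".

ohogpojchhdmc

The pattern: convert every letter to lowercase.
"ohogpOJchHdmC" → "ohogpojchhdmc".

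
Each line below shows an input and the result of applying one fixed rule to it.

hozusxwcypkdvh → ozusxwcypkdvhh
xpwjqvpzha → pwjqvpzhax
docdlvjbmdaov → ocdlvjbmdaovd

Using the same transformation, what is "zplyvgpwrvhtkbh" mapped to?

plyvgpwrvhtkbhz

The rule is to move the first character to the end.
So "zplyvgpwrvhtkbh" becomes "plyvgpwrvhtkbhz".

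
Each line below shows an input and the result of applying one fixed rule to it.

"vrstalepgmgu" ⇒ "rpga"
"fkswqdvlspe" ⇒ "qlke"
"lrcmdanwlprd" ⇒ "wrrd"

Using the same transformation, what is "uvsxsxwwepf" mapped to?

wvsf

Rule — keep one character in every 3, starting at position 2 (positions 2nd, 5th, 8th, ...), then sort the characters into reverse alphabetical order.
Starting from "uvsxsxwwepf": after the first operation, "vswf"; after the second, "wvsf".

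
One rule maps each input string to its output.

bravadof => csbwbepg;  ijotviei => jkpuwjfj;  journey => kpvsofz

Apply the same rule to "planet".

Each output is the input with this applied: shift every letter 1 place forward in the alphabet (wrapping around).
Applying that to "planet" gives "qmbofu".

qmbofu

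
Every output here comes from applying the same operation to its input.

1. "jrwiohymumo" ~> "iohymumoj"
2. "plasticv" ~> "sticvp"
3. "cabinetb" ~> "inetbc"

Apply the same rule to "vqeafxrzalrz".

Rule — move the first 3 characters to the end (rotate left by 3), then delete the last 2 characters.
For "vqeafxrzalrz", step one produces "afxrzalrzvqe"; step two turns that into "afxrzalrzv".

afxrzalrzv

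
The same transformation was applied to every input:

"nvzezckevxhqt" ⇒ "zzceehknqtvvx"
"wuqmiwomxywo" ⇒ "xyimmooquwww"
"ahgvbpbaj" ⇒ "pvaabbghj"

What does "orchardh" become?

Looking at the pairs, the operation is to sort the characters into alphabetical order, then move the last 2 characters to the front (rotate right by 2).
"orchardh" → "acdhhorr" → "rracdhho".

rracdhho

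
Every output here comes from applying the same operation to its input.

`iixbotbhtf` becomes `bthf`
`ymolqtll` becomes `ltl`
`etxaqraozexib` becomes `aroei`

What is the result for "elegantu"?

gnu

Rule — delete the first 2 characters, then keep every other character starting from the second (positions 2nd, 4th, 6th, ...).
For "elegantu", step one produces "egantu"; step two turns that into "gnu".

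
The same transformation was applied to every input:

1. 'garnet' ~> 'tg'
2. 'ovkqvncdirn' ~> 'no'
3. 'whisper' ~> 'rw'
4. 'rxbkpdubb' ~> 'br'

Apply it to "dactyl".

What's happening: move the first character to the end, then keep only the last 2 characters.
"dactyl" → "actyld" → "ld".

ld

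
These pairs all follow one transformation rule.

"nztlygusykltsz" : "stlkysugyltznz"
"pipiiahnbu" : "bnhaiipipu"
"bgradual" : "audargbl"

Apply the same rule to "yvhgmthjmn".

What's happening: move the last character to the front, then reverse the string.
On "yvhgmthjmn": the first step gives "nyvhgmthjm", and the second then gives "mjhtmghvyn".

mjhtmghvyn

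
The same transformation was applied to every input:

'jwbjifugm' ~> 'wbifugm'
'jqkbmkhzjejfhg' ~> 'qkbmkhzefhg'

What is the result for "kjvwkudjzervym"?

kvwkudzervym

Looking at the pairs, the operation is to remove every "j".
Doing the same to "kjvwkudjzervym": "kvwkudzervym".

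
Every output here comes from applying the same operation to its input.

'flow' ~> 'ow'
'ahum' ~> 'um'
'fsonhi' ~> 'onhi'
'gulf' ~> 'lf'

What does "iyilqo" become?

ilqo

What's happening: delete the first 2 characters.
Applying that to "iyilqo" gives "ilqo".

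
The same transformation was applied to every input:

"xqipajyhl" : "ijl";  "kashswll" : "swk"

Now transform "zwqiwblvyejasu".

Each output is the input with this applied: move the first character to the end, then keep one character in every 3, starting at position 2 (positions 2nd, 5th, 8th, ...).
For "zwqiwblvyejasu", step one produces "wqiwblvyejasuz"; step two turns that into "qbyaz".
(Check on "xqipajyhl": → "qipajyhlx" → "ijl" ✓)

qbyaz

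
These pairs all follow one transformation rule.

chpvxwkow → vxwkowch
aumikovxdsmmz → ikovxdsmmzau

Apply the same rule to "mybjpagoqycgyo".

jpagoqycgyomy

Each output is the input with this applied: move the first 2 characters to the end (rotate left by 2), then delete the first character.
Applying both steps to "mybjpagoqycgyo": "bjpagoqycgyomy", then "jpagoqycgyomy".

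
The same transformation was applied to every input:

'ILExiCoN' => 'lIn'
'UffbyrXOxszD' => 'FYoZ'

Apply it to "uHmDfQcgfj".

In each case the input is transformed by: keep one character in every 3, starting at position 2 (positions 2nd, 5th, 8th, ...), then flip the case of every letter.
For "uHmDfQcgfj", step one produces "Hfg"; step two turns that into "hFG".

hFG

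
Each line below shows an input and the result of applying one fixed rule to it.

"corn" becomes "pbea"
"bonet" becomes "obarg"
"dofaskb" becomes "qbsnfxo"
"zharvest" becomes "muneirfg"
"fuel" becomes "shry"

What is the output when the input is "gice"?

What's happening: shift every letter 13 places forward in the alphabet (wrapping around) — i.e. ROT13.
Doing the same to "gice": "tvpr".

tvpr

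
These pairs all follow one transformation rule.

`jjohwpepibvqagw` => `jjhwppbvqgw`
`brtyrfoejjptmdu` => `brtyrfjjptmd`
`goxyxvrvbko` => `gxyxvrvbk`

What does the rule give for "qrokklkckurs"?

The transformation: remove every vowel.
For "qrokklkckurs" the result is "qrkklkckrs".

qrkklkckrs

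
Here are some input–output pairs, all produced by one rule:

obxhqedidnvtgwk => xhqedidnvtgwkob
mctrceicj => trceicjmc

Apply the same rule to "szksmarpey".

In each case the input is transformed by: move the first 2 characters to the end (rotate left by 2).
Doing the same to "szksmarpey": "ksmarpeysz".

ksmarpeysz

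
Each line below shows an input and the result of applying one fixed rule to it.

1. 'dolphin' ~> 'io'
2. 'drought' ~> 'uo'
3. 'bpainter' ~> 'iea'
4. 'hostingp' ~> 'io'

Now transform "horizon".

The rule is to move the first 3 characters to the end (rotate left by 3), then keep only the vowels.
On "horizon": the first step gives "izonhor", and the second then gives "ioo".

ioo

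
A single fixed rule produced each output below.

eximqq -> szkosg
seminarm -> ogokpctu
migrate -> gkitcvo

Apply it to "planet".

The pattern: swap the first and last characters, then shift every letter 2 places forward in the alphabet (wrapping around).
So "planet" becomes "vncpgr".

vncpgr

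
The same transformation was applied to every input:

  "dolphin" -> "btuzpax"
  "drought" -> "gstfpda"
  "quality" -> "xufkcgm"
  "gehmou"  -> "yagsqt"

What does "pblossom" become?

The rule is to move the first 3 characters to the end (rotate left by 3), then shift every letter 12 places forward in the alphabet (wrapping around).
Applying both steps to "pblossom": "ossompbl", then "aeeaybnx".

aeeaybnx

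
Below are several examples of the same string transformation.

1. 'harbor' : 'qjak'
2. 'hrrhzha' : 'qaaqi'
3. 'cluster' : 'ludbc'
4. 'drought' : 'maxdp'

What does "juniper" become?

The rule is to shift every letter 9 places forward in the alphabet (wrapping around), then delete the last 2 characters.
On "juniper" that produces "sdwry".
(Check on "cluster": → "ludbcna" → "ludbc" ✓)

sdwry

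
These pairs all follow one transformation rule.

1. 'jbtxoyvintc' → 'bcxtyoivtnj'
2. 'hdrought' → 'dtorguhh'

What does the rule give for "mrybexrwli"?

Rule — swap the first and last characters, then swap each adjacent pair of characters (1↔2, 3↔4, ...).
Working it through for "mrybexrwli": intermediate "irybexrwlm", final "ribyxewrml".

ribyxewrml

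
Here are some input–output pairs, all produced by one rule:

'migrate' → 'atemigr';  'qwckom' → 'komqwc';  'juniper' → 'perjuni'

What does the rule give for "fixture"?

urefixt

What's happening: move the last 3 characters to the front (rotate right by 3).
"fixture" → "urefixt".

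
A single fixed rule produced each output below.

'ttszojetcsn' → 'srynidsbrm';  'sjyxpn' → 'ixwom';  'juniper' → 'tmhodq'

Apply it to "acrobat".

bqnazs

What's happening: delete the first character, then shift every letter 1 place backward in the alphabet (wrapping around).
"acrobat" → "bqnazs".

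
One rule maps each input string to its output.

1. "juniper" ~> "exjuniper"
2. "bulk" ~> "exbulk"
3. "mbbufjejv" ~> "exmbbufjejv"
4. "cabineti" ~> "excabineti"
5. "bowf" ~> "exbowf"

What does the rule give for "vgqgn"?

Each output is the input with this applied: prepend "ex".
Applying that to "vgqgn" gives "exvgqgn".

exvgqgn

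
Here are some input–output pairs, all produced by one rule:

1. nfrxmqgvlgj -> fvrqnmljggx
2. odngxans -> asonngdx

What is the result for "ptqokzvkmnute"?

evuttqponmkkz

Looking at the pairs, the operation is to sort the characters into reverse alphabetical order, then swap the first and last characters.
"ptqokzvkmnute" → "evuttqponmkkz".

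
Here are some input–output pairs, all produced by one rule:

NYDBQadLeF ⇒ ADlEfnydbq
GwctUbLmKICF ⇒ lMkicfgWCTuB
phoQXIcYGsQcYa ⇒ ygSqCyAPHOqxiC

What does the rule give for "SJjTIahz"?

Rule — flip the case of every letter, then swap the front and back halves of the string.
Working it through for "SJjTIahz": intermediate "sjJtiAHZ", final "iAHZsjJt".
(Check on "phoQXIcYGsQcYa": → "PHOqxiCygSqCyA" → "ygSqCyAPHOqxiC" ✓)

iAHZsjJt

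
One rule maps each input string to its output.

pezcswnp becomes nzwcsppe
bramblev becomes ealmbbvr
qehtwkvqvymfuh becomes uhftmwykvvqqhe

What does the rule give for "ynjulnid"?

Rule — take characters alternately from the front and the back (1st, last, 2nd, 2nd-last, ...), then move the first 3 characters to the end (rotate left by 3).
Applying that to "ynjulnid" gives "ijnulydn".

ijnulydn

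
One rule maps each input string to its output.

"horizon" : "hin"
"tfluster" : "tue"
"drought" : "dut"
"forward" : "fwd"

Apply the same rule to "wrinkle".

The rule is to keep one character in every 3, starting at position 1 (positions 1st, 4th, 7th, ...).
Applying that to "wrinkle" gives "wne".

wne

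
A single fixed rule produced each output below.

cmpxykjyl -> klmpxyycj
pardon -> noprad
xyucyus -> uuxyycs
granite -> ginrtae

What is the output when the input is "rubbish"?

The transformation: sort the characters into alphabetical order, then move the first 2 characters to the end (rotate left by 2).
"rubbish" → "hirsubb".

hirsubb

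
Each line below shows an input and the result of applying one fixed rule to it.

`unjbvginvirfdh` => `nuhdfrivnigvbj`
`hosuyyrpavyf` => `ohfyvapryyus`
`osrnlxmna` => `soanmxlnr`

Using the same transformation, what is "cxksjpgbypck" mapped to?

xckcpybgpjsk

The transformation: reverse the string, then move the last 2 characters to the front (rotate right by 2).
Applying both steps to "cxksjpgbypck": "kcpybgpjskxc", then "xckcpybgpjsk".
(Check on "hosuyyrpavyf": → "fyvapryyusoh" → "ohfyvapryyus" ✓)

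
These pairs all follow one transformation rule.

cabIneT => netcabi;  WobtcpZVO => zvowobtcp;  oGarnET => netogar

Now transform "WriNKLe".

klewrin

The pattern: move the last 3 characters to the front (rotate right by 3), then convert every letter to lowercase.
Starting from "WriNKLe": after the first operation, "KLeWriN"; after the second, "klewrin".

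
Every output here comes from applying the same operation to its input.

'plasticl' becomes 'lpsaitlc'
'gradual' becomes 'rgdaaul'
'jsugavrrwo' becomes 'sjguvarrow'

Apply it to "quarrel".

The transformation: swap each adjacent pair of characters (1↔2, 3↔4, ...).
On "quarrel" that produces "uqraerl".

uqraerl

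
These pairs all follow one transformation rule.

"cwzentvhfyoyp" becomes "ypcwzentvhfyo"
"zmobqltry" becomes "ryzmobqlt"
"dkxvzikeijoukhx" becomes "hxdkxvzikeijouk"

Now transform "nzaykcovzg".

zgnzaykcov

Looking at the pairs, the operation is to move the last 2 characters to the front (rotate right by 2).
Doing the same to "nzaykcovzg": "zgnzaykcov".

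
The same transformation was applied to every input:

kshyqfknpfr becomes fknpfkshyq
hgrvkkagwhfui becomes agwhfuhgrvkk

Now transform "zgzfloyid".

loyizgzf

The pattern: delete the last character, then swap the front and back halves of the string.
Starting from "zgzfloyid": after the first operation, "zgzfloyi"; after the second, "loyizgzf".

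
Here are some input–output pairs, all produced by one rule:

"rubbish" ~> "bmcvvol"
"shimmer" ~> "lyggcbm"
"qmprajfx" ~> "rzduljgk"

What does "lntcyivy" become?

spcswnhf

The rule is to shift every letter 6 places backward in the alphabet (wrapping around), then reverse the string.
Applying both steps to "lntcyivy": "fhnwscps", then "spcswnhf".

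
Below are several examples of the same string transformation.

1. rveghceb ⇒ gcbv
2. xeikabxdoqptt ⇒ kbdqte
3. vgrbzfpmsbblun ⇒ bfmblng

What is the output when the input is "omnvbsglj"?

In each case the input is transformed by: keep every other character starting from the second (positions 2nd, 4th, 6th, ...), then move the first character to the end.
On "omnvbsglj": the first step gives "mvsl", and the second then gives "vslm".

vslm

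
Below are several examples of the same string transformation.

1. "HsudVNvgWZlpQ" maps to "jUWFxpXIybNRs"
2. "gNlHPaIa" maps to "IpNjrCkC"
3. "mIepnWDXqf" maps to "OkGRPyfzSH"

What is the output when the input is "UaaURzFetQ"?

wCCwtBhGVs

Each output is the input with this applied: shift every letter 2 places forward in the alphabet (wrapping around), then flip the case of every letter.
"UaaURzFetQ" → "WccWTbHgvS" → "wCCwtBhGVs".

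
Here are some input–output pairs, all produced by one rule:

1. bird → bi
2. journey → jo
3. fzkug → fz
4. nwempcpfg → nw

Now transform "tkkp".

Each output is the input with this applied: keep only the first 2 characters.
So "tkkp" becomes "tk".

tk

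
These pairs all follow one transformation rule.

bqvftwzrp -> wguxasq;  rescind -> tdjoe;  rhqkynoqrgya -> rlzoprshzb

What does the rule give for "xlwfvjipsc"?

Rule — shift every letter 1 place forward in the alphabet (wrapping around), then delete the first 2 characters.
On "xlwfvjipsc" that produces "xgwkjqtd".
(Check on "bqvftwzrp": → "crwguxasq" → "wguxasq" ✓)

xgwkjqtd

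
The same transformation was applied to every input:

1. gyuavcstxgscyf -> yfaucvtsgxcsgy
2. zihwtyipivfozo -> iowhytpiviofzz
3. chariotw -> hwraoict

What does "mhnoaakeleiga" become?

In each case the input is transformed by: swap the first and last characters, then swap each adjacent pair of characters (1↔2, 3↔4, ...).
For "mhnoaakeleiga", step one produces "ahnoaakeleigm"; step two turns that into "haonaaekelgim".

haonaaekelgim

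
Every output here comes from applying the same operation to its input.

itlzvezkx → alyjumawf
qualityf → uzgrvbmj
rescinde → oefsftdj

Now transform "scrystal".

ubmtdszt

What's happening: shift every letter 1 place forward in the alphabet (wrapping around), then move the last 3 characters to the front (rotate right by 3).
On "scrystal": the first step gives "tdsztubm", and the second then gives "ubmtdszt".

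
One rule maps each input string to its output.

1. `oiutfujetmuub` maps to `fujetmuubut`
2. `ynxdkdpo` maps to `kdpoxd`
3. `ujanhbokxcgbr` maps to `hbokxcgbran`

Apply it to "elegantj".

The pattern: delete the first 2 characters, then move the first 2 characters to the end (rotate left by 2).
Working it through for "elegantj": intermediate "egantj", final "antjeg".

antjeg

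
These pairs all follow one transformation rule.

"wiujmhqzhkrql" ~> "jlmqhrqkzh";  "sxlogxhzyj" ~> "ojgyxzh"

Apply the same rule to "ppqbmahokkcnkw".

bwmkanhcokk

What's happening: delete the first 3 characters, then take characters alternately from the front and the back (1st, last, 2nd, 2nd-last, ...).
Doing the same to "ppqbmahokkcnkw": "bwmkanhcokk".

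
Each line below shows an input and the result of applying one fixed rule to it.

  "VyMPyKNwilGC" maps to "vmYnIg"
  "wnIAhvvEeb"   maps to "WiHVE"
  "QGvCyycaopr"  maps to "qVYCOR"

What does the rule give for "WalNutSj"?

wLUs

Looking at the pairs, the operation is to keep every other character starting from the first (positions 1st, 3rd, 5th, ...), then flip the case of every letter.
On "WalNutSj": the first step gives "WluS", and the second then gives "wLUs".
(Check on "QGvCyycaopr": → "Qvycor" → "qVYCOR" ✓)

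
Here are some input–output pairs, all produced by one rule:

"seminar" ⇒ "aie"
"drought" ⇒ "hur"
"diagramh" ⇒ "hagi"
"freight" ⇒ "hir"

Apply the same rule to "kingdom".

The pattern: keep every other character starting from the second (positions 2nd, 4th, 6th, ...), then reverse the string.
Doing the same to "kingdom": "ogi".
(Check on "freight": → "rih" → "hir" ✓)

ogi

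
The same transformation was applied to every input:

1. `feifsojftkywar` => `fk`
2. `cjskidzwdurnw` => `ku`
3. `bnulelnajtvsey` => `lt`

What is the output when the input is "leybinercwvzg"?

Looking at the pairs, the operation is to keep one character in every 3, starting at position 1 (positions 1st, 4th, 7th, ...), then keep every other character starting from the second (positions 2nd, 4th, 6th, ...).
Applying both steps to "leybinercwvzg": "lbewg", then "bw".

bw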